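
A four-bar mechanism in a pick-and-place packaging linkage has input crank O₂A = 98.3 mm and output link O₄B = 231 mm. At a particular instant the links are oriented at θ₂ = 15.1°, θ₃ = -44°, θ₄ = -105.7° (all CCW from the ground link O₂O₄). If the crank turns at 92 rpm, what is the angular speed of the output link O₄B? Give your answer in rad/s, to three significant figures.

4.00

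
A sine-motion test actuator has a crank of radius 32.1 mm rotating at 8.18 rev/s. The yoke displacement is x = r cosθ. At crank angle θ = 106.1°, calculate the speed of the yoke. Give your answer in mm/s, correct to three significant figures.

ω = 51.4 rad/s (from 8.18 rev/s).
x = r cosθ ⇒ ẋ = −rω sinθ.
|v| = rω|sinθ| = 0.0321·51.4·|sin 106.1°| = 1.5851 m/s = 1585.1 mm/s.

1590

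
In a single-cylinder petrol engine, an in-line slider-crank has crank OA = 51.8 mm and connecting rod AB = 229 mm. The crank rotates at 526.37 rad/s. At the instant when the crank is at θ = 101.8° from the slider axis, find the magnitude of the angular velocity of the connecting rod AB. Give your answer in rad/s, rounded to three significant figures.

25.0

ω = 526.4 rad/s
The rod makes angle φ with the slider axis where L sinφ = r sinθ; differentiating, L cosφ·φ̇ = r ω cosθ.
L cosφ = √(L² − r² sin²θ) = 0.22332 m.
|ω_rod| = r ω |cosθ| / √(L² − r² sin²θ) = 0.0518·526.4·0.20450/0.22332 = 24.968 rad/s.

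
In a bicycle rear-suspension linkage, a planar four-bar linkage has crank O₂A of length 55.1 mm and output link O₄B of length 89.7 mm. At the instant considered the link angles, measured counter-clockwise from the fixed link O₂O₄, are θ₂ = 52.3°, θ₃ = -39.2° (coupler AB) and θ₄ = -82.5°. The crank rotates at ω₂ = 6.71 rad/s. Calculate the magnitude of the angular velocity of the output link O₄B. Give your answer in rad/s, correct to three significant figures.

6.01

ω₂ = 6.71 rad/s
Differentiating the loop-closure r₂e^{iθ₂}+r₃e^{iθ₃}=r₁+r₄e^{iθ₄} gives r₂ω₂e^{iθ₂}+r₃ω₃e^{iθ₃}=r₄ω₄e^{iθ₄}.
Eliminating the other unknown: ω₄ = r₂ω₂ sin(θ₂−θ₃) / [r₄ sin(θ₄−θ₃)].
Numerator sine = +0.99966; denominator sine = -0.68582.
Result = 0.0551·6.71·(+0.99966) / (0.0897·(-0.68582)) = -6.0079 rad/s; magnitude 6.0079 rad/s.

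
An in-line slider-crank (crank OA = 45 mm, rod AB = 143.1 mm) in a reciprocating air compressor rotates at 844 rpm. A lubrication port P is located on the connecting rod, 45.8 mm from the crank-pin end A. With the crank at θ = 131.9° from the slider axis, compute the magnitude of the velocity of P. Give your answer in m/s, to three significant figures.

ω = 88.38 rad/s.  Crank-pin speed |V_A| = rω = 3.9773 m/s, perpendicular to OA.
Rod angle: sinφ = −(r/L) sinθ ⇒ φ = -13.536°; ω_rod = −rω cosθ/√(L²−r²sin²θ) = +19.092 rad/s.
V_P = V_A + ω_rod × AP, with AP = 0.0458 m along the rod.
Components: V_Px = −rω sinθ − a·ω_rod·sinφ = -2.7557 m/s;  V_Py = rω cosθ + a·ω_rod·cosφ = -1.806 m/s.
|V_P| = √(V_Px² + V_Py²) = 3.2947 m/s.

3.29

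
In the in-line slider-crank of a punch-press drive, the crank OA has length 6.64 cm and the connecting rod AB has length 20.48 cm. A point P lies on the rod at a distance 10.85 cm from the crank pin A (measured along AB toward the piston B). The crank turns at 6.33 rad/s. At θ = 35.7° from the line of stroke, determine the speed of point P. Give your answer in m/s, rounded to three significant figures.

0.323

ω = 6.33 rad/s.  Crank-pin speed |V_A| = rω = 0.42031 m/s, perpendicular to OA.
Rod angle: sinφ = −(r/L) sinθ ⇒ φ = -10.906°; ω_rod = −rω cosθ/√(L²−r²sin²θ) = -1.6973 rad/s.
V_P = V_A + ω_rod × AP, with AP = 0.1085 m along the rod.
Components: V_Px = −rω sinθ − a·ω_rod·sinφ = -0.28011 m/s;  V_Py = rω cosθ + a·ω_rod·cosφ = +0.1605 m/s.
|V_P| = √(V_Px² + V_Py²) = 0.32283 m/s.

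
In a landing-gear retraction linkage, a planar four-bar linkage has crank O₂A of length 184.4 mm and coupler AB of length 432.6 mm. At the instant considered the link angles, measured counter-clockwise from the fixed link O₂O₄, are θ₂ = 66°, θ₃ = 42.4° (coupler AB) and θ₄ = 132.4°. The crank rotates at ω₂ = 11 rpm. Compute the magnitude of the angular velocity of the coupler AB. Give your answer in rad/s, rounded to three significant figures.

0.450

ω₂ = 1.152 rad/s (from 11 rpm).
Differentiating the loop-closure r₂e^{iθ₂}+r₃e^{iθ₃}=r₁+r₄e^{iθ₄} gives r₂ω₂e^{iθ₂}+r₃ω₃e^{iθ₃}=r₄ω₄e^{iθ₄}.
Eliminating the other unknown: ω₃ = r₂ω₂ sin(θ₄−θ₂) / [r₃ sin(θ₃−θ₄)].
Numerator sine = +0.91636; denominator sine = -1.00000.
Result = 0.1844·1.152·(+0.91636) / (0.4326·(-1.00000)) = -0.44995 rad/s; magnitude 0.44995 rad/s.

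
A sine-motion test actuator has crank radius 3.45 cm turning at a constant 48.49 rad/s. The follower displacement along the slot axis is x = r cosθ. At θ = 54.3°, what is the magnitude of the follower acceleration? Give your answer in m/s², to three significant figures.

ω = 48.49 rad/s
x = r cosθ ⇒ ẍ = −rω² cosθ (ω constant).
|a| = rω²|cosθ| = 0.0345·(48.49)²·|cos 54.3°| = 47.336 m/s².

47.3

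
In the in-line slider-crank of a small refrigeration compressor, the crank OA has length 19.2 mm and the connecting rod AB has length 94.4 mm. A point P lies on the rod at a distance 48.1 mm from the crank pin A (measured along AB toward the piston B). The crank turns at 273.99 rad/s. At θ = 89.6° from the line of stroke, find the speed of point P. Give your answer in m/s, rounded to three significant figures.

5.26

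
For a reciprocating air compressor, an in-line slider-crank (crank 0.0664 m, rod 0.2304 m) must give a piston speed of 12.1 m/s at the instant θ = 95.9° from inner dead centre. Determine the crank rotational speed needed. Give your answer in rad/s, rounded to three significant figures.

For an in-line slider-crank, |v_piston| = rω|sinθ|·[1 + r cosθ/√(L² − r² sin²θ)].
With r = 0.0664 m, L = 0.2304 m, θ = 95.9°: the bracketed kinematic factor |dx/dθ| = 0.064006 m.
ω = v/|dx/dθ| = 12.1/0.064006 = 189.05 rad/s.

189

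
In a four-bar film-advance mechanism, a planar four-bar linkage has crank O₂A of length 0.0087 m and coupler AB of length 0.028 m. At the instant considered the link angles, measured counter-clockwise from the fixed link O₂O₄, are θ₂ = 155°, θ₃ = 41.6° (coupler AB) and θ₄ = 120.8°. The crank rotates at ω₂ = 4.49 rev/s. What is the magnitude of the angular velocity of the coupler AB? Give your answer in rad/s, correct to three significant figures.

5.02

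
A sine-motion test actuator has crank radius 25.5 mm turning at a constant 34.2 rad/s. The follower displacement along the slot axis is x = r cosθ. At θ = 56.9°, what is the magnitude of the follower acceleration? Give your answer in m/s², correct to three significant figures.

ω = 34.2 rad/s
x = r cosθ ⇒ ẍ = −rω² cosθ (ω constant).
|a| = rω²|cosθ| = 0.0255·(34.2)²·|cos 56.9°| = 16.288 m/s².

16.3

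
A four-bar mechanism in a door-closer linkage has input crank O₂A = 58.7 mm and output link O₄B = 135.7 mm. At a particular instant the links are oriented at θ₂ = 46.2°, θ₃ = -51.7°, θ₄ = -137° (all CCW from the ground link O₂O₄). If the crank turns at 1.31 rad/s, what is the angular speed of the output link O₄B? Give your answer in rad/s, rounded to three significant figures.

ω₂ = 1.31 rad/s
Differentiating the loop-closure r₂e^{iθ₂}+r₃e^{iθ₃}=r₁+r₄e^{iθ₄} gives r₂ω₂e^{iθ₂}+r₃ω₃e^{iθ₃}=r₄ω₄e^{iθ₄}.
Eliminating the other unknown: ω₄ = r₂ω₂ sin(θ₂−θ₃) / [r₄ sin(θ₄−θ₃)].
Numerator sine = +0.99051; denominator sine = -0.99664.
Result = 0.0587·1.31·(+0.99051) / (0.1357·(-0.99664)) = -0.56318 rad/s; magnitude 0.56318 rad/s.

0.563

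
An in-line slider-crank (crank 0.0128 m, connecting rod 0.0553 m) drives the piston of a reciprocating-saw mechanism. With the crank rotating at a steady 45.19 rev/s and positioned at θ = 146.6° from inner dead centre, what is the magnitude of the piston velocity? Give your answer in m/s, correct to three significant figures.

1.61

ω = 2π·45.2 = 283.9 rad/s
For an in-line slider-crank, x = r cosθ + √(L² − r² sin²θ), so v = −rω sinθ·[1 + r cosθ/√(L² − r² sin²θ)].
With r = 0.0128 m, L = 0.0553 m, θ = 146.6°: √(L² − r² sin²θ) = 0.054849 m.
v = −0.0128·283.9·0.55048·[1 + 0.0128·-0.83485/0.054849] = -1.6109 m/s.
|v| = 1.6109 m/s.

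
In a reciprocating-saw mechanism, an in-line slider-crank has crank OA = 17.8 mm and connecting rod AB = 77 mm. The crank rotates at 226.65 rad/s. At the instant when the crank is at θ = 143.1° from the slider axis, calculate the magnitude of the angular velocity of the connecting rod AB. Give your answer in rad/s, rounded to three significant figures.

ω = 226.7 rad/s
The rod makes angle φ with the slider axis where L sinφ = r sinθ; differentiating, L cosφ·φ̇ = r ω cosθ.
L cosφ = √(L² − r² sin²θ) = 0.076255 m.
|ω_rod| = r ω |cosθ| / √(L² − r² sin²θ) = 0.0178·226.7·0.79968/0.076255 = 42.309 rad/s.

42.3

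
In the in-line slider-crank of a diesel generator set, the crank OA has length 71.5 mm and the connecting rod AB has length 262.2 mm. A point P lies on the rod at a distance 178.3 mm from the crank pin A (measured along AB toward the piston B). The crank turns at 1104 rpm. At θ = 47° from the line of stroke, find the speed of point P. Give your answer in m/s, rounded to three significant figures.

7.06

ω = 115.6 rad/s.  Crank-pin speed |V_A| = rω = 8.2662 m/s, perpendicular to OA.
Rod angle: sinφ = −(r/L) sinθ ⇒ φ = -11.504°; ω_rod = −rω cosθ/√(L²−r²sin²θ) = -21.942 rad/s.
V_P = V_A + ω_rod × AP, with AP = 0.1783 m along the rod.
Components: V_Px = −rω sinθ − a·ω_rod·sinφ = -6.8257 m/s;  V_Py = rω cosθ + a·ω_rod·cosφ = +1.8039 m/s.
|V_P| = √(V_Px² + V_Py²) = 7.0601 m/s.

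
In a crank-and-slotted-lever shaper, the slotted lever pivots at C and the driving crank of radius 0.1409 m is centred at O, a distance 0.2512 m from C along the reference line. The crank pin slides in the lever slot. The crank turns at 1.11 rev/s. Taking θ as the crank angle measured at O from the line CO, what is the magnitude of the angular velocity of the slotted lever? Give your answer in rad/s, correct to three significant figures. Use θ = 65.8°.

2.14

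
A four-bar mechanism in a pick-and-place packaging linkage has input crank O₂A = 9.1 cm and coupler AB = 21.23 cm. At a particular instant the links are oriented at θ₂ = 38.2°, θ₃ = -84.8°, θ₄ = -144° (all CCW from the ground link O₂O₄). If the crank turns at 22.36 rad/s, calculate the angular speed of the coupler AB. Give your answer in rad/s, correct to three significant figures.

ω₂ = 22.36 rad/s
Differentiating the loop-closure r₂e^{iθ₂}+r₃e^{iθ₃}=r₁+r₄e^{iθ₄} gives r₂ω₂e^{iθ₂}+r₃ω₃e^{iθ₃}=r₄ω₄e^{iθ₄}.
Eliminating the other unknown: ω₃ = r₂ω₂ sin(θ₄−θ₂) / [r₃ sin(θ₃−θ₄)].
Numerator sine = +0.03839; denominator sine = +0.85896.
Result = 0.091·22.36·(+0.03839) / (0.2123·(+0.85896)) = +0.42834 rad/s; magnitude 0.42834 rad/s.

0.428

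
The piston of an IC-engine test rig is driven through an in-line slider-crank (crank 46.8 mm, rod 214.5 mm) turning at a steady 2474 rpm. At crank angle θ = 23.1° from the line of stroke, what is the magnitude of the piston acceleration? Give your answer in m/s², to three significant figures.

ω = 2π·2474/60 = 259.1 rad/s
x(θ) = r cosθ + √(L² − r² sin²θ); with ω constant, a = ω²·d²x/dθ².
d²x/dθ² = −r cosθ − r²(cos2θ)/√u − r⁴ sin²2θ/(4u^{3/2}),  u = L² − r² sin²θ = 0.0456731 m².
Substituting r = 0.0468 m, L = 0.2145 m, θ = 23.1°: d²x/dθ² = -0.050205 m.
a = ω²·d²x/dθ² = (259.1)²·(-0.050205) = -3369.8 m/s²;  |a| = 3369.8 m/s².

3370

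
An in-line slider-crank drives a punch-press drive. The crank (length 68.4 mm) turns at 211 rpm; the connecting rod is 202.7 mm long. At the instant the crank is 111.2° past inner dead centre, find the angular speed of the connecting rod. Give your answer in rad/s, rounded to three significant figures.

ω = 22.1 rad/s (converted from 211 rpm).
The rod makes angle φ with the slider axis where L sinφ = r sinθ; differentiating, L cosφ·φ̇ = r ω cosθ.
L cosφ = √(L² − r² sin²θ) = 0.19241 m.
|ω_rod| = r ω |cosθ| / √(L² − r² sin²θ) = 0.0684·22.1·0.36162/0.19241 = 2.8406 rad/s.

2.84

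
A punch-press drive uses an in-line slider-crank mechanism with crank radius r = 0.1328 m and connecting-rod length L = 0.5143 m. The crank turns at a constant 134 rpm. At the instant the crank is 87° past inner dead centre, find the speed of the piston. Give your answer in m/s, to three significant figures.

1.89

ω = 2π·134/60 = 14.03 rad/s
For an in-line slider-crank, x = r cosθ + √(L² − r² sin²θ), so v = −rω sinθ·[1 + r cosθ/√(L² − r² sin²θ)].
With r = 0.1328 m, L = 0.5143 m, θ = 87°: √(L² − r² sin²θ) = 0.49691 m.
v = −0.1328·14.03·0.99863·[1 + 0.1328·0.05234/0.49691] = -1.887 m/s.
|v| = 1.887 m/s.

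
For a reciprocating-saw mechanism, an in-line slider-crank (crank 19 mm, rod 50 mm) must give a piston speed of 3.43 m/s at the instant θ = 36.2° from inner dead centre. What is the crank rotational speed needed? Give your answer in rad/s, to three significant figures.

For an in-line slider-crank, |v_piston| = rω|sinθ|·[1 + r cosθ/√(L² − r² sin²θ)].
With r = 0.019 m, L = 0.05 m, θ = 36.2°: the bracketed kinematic factor |dx/dθ| = 0.014753 m.
ω = v/|dx/dθ| = 3.43/0.014753 = 232.5 rad/s.

233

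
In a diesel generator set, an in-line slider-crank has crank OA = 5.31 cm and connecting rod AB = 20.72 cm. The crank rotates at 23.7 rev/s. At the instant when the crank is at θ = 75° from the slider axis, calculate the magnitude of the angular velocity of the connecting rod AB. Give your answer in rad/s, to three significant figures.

10.2

ω = 148.9 rad/s (converted from 23.7 rev/s).
The rod makes angle φ with the slider axis where L sinφ = r sinθ; differentiating, L cosφ·φ̇ = r ω cosθ.
L cosφ = √(L² − r² sin²θ) = 0.20075 m.
|ω_rod| = r ω |cosθ| / √(L² − r² sin²θ) = 0.0531·148.9·0.25882/0.20075 = 10.194 rad/s.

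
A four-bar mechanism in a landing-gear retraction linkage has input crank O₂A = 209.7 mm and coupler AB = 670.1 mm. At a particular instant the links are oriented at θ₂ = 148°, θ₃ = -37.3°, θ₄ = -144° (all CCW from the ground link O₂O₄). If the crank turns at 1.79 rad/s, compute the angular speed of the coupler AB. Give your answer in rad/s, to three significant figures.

0.542

ω₂ = 1.79 rad/s
Differentiating the loop-closure r₂e^{iθ₂}+r₃e^{iθ₃}=r₁+r₄e^{iθ₄} gives r₂ω₂e^{iθ₂}+r₃ω₃e^{iθ₃}=r₄ω₄e^{iθ₄}.
Eliminating the other unknown: ω₃ = r₂ω₂ sin(θ₄−θ₂) / [r₃ sin(θ₃−θ₄)].
Numerator sine = +0.92718; denominator sine = +0.95782.
Result = 0.2097·1.79·(+0.92718) / (0.6701·(+0.95782)) = +0.54224 rad/s; magnitude 0.54224 rad/s.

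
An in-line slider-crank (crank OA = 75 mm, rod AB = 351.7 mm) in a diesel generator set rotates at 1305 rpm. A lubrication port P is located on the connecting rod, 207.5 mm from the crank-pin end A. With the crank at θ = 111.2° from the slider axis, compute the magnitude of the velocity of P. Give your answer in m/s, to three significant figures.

9.24

ω = 136.7 rad/s.  Crank-pin speed |V_A| = rω = 10.249 m/s, perpendicular to OA.
Rod angle: sinφ = −(r/L) sinθ ⇒ φ = -11.468°; ω_rod = −rω cosθ/√(L²−r²sin²θ) = +10.753 rad/s.
V_P = V_A + ω_rod × AP, with AP = 0.2075 m along the rod.
Components: V_Px = −rω sinθ − a·ω_rod·sinφ = -9.1122 m/s;  V_Py = rω cosθ + a·ω_rod·cosφ = -1.5197 m/s.
|V_P| = √(V_Px² + V_Py²) = 9.238 m/s.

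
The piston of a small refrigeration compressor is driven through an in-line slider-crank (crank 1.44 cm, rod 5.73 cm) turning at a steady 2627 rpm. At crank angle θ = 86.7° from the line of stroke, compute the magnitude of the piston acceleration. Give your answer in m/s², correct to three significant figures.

ω = 2π·2627/60 = 275.1 rad/s
x(θ) = r cosθ + √(L² − r² sin²θ); with ω constant, a = ω²·d²x/dθ².
d²x/dθ² = −r cosθ − r²(cos2θ)/√u − r⁴ sin²2θ/(4u^{3/2}),  u = L² − r² sin²θ = 0.00307662 m².
Substituting r = 0.0144 m, L = 0.0573 m, θ = 86.7°: d²x/dθ² = +0.0028839 m.
a = ω²·d²x/dθ² = (275.1)²·(+0.0028839) = +218.25 m/s²;  |a| = 218.25 m/s².

218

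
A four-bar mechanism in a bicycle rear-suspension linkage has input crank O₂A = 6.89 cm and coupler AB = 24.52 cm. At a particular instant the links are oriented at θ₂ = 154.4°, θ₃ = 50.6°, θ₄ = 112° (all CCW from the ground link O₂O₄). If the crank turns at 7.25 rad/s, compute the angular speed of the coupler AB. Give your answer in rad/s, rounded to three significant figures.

ω₂ = 7.25 rad/s
Differentiating the loop-closure r₂e^{iθ₂}+r₃e^{iθ₃}=r₁+r₄e^{iθ₄} gives r₂ω₂e^{iθ₂}+r₃ω₃e^{iθ₃}=r₄ω₄e^{iθ₄}.
Eliminating the other unknown: ω₃ = r₂ω₂ sin(θ₄−θ₂) / [r₃ sin(θ₃−θ₄)].
Numerator sine = -0.67430; denominator sine = -0.87798.
Result = 0.0689·7.25·(-0.67430) / (0.2452·(-0.87798)) = +1.5646 rad/s; magnitude 1.5646 rad/s.

1.56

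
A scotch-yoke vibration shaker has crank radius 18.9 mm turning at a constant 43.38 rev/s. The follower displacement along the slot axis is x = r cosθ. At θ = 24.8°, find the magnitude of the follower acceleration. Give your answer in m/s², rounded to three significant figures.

1270

ω = 272.6 rad/s (from 43.38 rev/s).
x = r cosθ ⇒ ẍ = −rω² cosθ (ω constant).
|a| = rω²|cosθ| = 0.0189·(272.6)²·|cos 24.8°| = 1274.6 m/s².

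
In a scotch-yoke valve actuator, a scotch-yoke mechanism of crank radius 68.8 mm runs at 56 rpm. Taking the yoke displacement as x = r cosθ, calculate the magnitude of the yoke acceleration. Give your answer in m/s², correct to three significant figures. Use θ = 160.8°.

2.23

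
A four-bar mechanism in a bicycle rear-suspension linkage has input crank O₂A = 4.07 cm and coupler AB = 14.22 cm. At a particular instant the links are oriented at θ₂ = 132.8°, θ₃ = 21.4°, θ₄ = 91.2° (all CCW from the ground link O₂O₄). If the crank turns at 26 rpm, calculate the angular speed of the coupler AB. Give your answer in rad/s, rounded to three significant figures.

ω₂ = 2.723 rad/s (from 26 rpm).
Differentiating the loop-closure r₂e^{iθ₂}+r₃e^{iθ₃}=r₁+r₄e^{iθ₄} gives r₂ω₂e^{iθ₂}+r₃ω₃e^{iθ₃}=r₄ω₄e^{iθ₄}.
Eliminating the other unknown: ω₃ = r₂ω₂ sin(θ₄−θ₂) / [r₃ sin(θ₃−θ₄)].
Numerator sine = -0.66393; denominator sine = -0.93849.
Result = 0.0407·2.723·(-0.66393) / (0.1422·(-0.93849)) = +0.5513 rad/s; magnitude 0.5513 rad/s.

0.551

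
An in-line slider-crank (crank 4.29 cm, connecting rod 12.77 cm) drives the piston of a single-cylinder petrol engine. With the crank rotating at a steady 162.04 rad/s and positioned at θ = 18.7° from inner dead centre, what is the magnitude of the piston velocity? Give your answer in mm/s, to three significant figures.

ω = 162 rad/s
For an in-line slider-crank, x = r cosθ + √(L² − r² sin²θ), so v = −rω sinθ·[1 + r cosθ/√(L² − r² sin²θ)].
With r = 0.0429 m, L = 0.1277 m, θ = 18.7°: √(L² − r² sin²θ) = 0.12696 m.
v = −0.0429·162·0.32061·[1 + 0.0429·0.94721/0.12696] = -2.9421 m/s.
|v| = 2.9421 m/s = 2942.1 mm/s.

2940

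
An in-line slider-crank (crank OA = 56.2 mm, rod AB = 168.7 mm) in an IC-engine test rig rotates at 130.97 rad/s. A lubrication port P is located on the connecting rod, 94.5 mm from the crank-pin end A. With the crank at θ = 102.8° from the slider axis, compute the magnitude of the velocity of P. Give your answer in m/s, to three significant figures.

6.90

ω = 131 rad/s.  Crank-pin speed |V_A| = rω = 7.3605 m/s, perpendicular to OA.
Rod angle: sinφ = −(r/L) sinθ ⇒ φ = -18.957°; ω_rod = −rω cosθ/√(L²−r²sin²θ) = +10.221 rad/s.
V_P = V_A + ω_rod × AP, with AP = 0.0945 m along the rod.
Components: V_Px = −rω sinθ − a·ω_rod·sinφ = -6.8638 m/s;  V_Py = rω cosθ + a·ω_rod·cosφ = -0.71724 m/s.
|V_P| = √(V_Px² + V_Py²) = 6.9012 m/s.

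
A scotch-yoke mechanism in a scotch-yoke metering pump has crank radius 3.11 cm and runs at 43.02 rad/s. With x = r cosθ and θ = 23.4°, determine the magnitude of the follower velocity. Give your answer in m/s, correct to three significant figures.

ω = 43.02 rad/s
x = r cosθ ⇒ ẋ = −rω sinθ.
|v| = rω|sinθ| = 0.0311·43.02·|sin 23.4°| = 0.53135 m/s.

0.531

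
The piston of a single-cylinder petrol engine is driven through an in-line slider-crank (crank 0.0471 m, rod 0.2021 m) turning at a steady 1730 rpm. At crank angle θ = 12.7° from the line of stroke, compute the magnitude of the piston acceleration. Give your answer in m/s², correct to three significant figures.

ω = 2π·1730/60 = 181.2 rad/s
x(θ) = r cosθ + √(L² − r² sin²θ); with ω constant, a = ω²·d²x/dθ².
d²x/dθ² = −r cosθ − r²(cos2θ)/√u − r⁴ sin²2θ/(4u^{3/2}),  u = L² − r² sin²θ = 0.0407372 m².
Substituting r = 0.0471 m, L = 0.2021 m, θ = 12.7°: d²x/dθ² = -0.055904 m.
a = ω²·d²x/dθ² = (181.2)²·(-0.055904) = -1834.8 m/s²;  |a| = 1834.8 m/s².

1830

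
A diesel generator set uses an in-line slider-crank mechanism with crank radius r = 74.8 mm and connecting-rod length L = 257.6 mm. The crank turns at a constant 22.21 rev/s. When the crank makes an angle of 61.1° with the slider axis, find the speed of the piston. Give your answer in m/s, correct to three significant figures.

ω = 2π·22.2 = 139.5 rad/s
For an in-line slider-crank, x = r cosθ + √(L² − r² sin²θ), so v = −rω sinθ·[1 + r cosθ/√(L² − r² sin²θ)].
With r = 0.0748 m, L = 0.2576 m, θ = 61.1°: √(L² − r² sin²θ) = 0.24914 m.
v = −0.0748·139.5·0.87546·[1 + 0.0748·0.48328/0.24914] = -10.464 m/s.
|v| = 10.464 m/s.

10.5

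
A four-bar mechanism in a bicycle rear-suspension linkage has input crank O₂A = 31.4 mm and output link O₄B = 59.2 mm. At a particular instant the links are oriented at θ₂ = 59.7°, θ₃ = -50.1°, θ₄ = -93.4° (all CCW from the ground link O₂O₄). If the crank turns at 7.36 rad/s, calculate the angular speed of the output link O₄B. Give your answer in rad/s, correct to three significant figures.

5.36

ω₂ = 7.36 rad/s
Differentiating the loop-closure r₂e^{iθ₂}+r₃e^{iθ₃}=r₁+r₄e^{iθ₄} gives r₂ω₂e^{iθ₂}+r₃ω₃e^{iθ₃}=r₄ω₄e^{iθ₄}.
Eliminating the other unknown: ω₄ = r₂ω₂ sin(θ₂−θ₃) / [r₄ sin(θ₄−θ₃)].
Numerator sine = +0.94088; denominator sine = -0.68582.
Result = 0.0314·7.36·(+0.94088) / (0.0592·(-0.68582)) = -5.3556 rad/s; magnitude 5.3556 rad/s.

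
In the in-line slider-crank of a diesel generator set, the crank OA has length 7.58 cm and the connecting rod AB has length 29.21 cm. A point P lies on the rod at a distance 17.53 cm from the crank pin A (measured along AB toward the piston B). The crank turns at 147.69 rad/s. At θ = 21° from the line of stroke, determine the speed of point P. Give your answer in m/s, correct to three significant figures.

ω = 147.7 rad/s.  Crank-pin speed |V_A| = rω = 11.195 m/s, perpendicular to OA.
Rod angle: sinφ = −(r/L) sinθ ⇒ φ = -5.336°; ω_rod = −rω cosθ/√(L²−r²sin²θ) = -35.936 rad/s.
V_P = V_A + ω_rod × AP, with AP = 0.1753 m along the rod.
Components: V_Px = −rω sinθ − a·ω_rod·sinφ = -4.5977 m/s;  V_Py = rω cosθ + a·ω_rod·cosφ = +4.1791 m/s.
|V_P| = √(V_Px² + V_Py²) = 6.2132 m/s.

6.21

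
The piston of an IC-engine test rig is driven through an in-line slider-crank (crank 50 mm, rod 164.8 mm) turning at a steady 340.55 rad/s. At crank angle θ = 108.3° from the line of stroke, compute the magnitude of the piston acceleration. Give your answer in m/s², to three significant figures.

3280

ω = 340.6 rad/s
x(θ) = r cosθ + √(L² − r² sin²θ); with ω constant, a = ω²·d²x/dθ².
d²x/dθ² = −r cosθ − r²(cos2θ)/√u − r⁴ sin²2θ/(4u^{3/2}),  u = L² − r² sin²θ = 0.0249055 m².
Substituting r = 0.05 m, L = 0.1648 m, θ = 108.3°: d²x/dθ² = +0.028276 m.
a = ω²·d²x/dθ² = (340.6)²·(+0.028276) = +3279.3 m/s²;  |a| = 3279.3 m/s².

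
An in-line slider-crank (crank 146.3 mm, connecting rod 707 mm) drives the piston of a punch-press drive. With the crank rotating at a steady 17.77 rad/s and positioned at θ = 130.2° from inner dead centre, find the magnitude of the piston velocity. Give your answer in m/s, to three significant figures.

ω = 17.77 rad/s
For an in-line slider-crank, x = r cosθ + √(L² − r² sin²θ), so v = −rω sinθ·[1 + r cosθ/√(L² − r² sin²θ)].
With r = 0.1463 m, L = 0.707 m, θ = 130.2°: √(L² − r² sin²θ) = 0.69811 m.
v = −0.1463·17.77·0.76380·[1 + 0.1463·-0.64546/0.69811] = -1.7171 m/s.
|v| = 1.7171 m/s.

1.72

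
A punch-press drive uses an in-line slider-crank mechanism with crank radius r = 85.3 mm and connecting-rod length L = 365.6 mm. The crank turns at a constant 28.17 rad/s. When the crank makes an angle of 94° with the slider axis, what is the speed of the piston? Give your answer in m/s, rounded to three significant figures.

2.36

ω = 28.17 rad/s
For an in-line slider-crank, x = r cosθ + √(L² − r² sin²θ), so v = −rω sinθ·[1 + r cosθ/√(L² − r² sin²θ)].
With r = 0.0853 m, L = 0.3656 m, θ = 94°: √(L² − r² sin²θ) = 0.35556 m.
v = −0.0853·28.17·0.99756·[1 + 0.0853·-0.06976/0.35556] = -2.3569 m/s.
|v| = 2.3569 m/s.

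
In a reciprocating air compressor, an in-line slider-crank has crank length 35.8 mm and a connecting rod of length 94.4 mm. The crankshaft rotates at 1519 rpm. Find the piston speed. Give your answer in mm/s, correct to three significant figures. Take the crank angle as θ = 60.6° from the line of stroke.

5940

ω = 2π·1519/60 = 159.1 rad/s
For an in-line slider-crank, x = r cosθ + √(L² − r² sin²θ), so v = −rω sinθ·[1 + r cosθ/√(L² − r² sin²θ)].
With r = 0.0358 m, L = 0.0944 m, θ = 60.6°: √(L² − r² sin²θ) = 0.089099 m.
v = −0.0358·159.1·0.87121·[1 + 0.0358·0.49090/0.089099] = -5.9399 m/s.
|v| = 5.9399 m/s = 5939.9 mm/s.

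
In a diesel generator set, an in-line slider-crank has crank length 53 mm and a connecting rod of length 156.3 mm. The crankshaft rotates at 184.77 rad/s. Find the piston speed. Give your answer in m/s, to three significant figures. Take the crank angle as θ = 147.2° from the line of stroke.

3.77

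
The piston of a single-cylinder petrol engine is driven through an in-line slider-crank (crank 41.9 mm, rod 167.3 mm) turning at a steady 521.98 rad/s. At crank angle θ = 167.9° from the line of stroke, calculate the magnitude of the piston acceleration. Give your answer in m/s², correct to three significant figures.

ω = 522 rad/s
x(θ) = r cosθ + √(L² − r² sin²θ); with ω constant, a = ω²·d²x/dθ².
d²x/dθ² = −r cosθ − r²(cos2θ)/√u − r⁴ sin²2θ/(4u^{3/2}),  u = L² − r² sin²θ = 0.0279121 m².
Substituting r = 0.0419 m, L = 0.1673 m, θ = 167.9°: d²x/dθ² = +0.031357 m.
a = ω²·d²x/dθ² = (522)²·(+0.031357) = +8543.5 m/s²;  |a| = 8543.5 m/s².

8540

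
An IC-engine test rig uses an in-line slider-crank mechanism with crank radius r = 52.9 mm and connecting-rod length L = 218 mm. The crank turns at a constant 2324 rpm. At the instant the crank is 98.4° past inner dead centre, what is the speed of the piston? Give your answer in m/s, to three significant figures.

ω = 2π·2324/60 = 243.4 rad/s
For an in-line slider-crank, x = r cosθ + √(L² − r² sin²θ), so v = −rω sinθ·[1 + r cosθ/√(L² − r² sin²θ)].
With r = 0.0529 m, L = 0.218 m, θ = 98.4°: √(L² − r² sin²θ) = 0.21163 m.
v = −0.0529·243.4·0.98927·[1 + 0.0529·-0.14608/0.21163] = -12.271 m/s.
|v| = 12.271 m/s.

12.3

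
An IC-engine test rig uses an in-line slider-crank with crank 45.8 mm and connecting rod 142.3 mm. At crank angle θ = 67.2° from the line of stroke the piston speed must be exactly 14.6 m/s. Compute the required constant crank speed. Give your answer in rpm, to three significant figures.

For an in-line slider-crank, |v_piston| = rω|sinθ|·[1 + r cosθ/√(L² − r² sin²θ)].
With r = 0.0458 m, L = 0.1423 m, θ = 67.2°: the bracketed kinematic factor |dx/dθ| = 0.047736 m.
ω = v/|dx/dθ| = 14.6/0.047736 = 305.85 rad/s.
N = 60ω/(2π) = 2920.7 rpm.

2920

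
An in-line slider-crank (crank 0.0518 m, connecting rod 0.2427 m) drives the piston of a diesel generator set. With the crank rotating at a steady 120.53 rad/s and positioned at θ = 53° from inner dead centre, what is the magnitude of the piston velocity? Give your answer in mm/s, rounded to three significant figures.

ω = 120.5 rad/s
For an in-line slider-crank, x = r cosθ + √(L² − r² sin²θ), so v = −rω sinθ·[1 + r cosθ/√(L² − r² sin²θ)].
With r = 0.0518 m, L = 0.2427 m, θ = 53°: √(L² − r² sin²θ) = 0.23915 m.
v = −0.0518·120.5·0.79864·[1 + 0.0518·0.60182/0.23915] = -5.6362 m/s.
|v| = 5.6362 m/s = 5636.2 mm/s.

5640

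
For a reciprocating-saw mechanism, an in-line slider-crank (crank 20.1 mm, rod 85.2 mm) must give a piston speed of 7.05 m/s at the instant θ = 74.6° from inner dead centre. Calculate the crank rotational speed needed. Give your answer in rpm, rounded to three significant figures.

3260

For an in-line slider-crank, |v_piston| = rω|sinθ|·[1 + r cosθ/√(L² − r² sin²θ)].
With r = 0.0201 m, L = 0.0852 m, θ = 74.6°: the bracketed kinematic factor |dx/dθ| = 0.020625 m.
ω = v/|dx/dθ| = 7.05/0.020625 = 341.82 rad/s.
N = 60ω/(2π) = 3264.1 rpm.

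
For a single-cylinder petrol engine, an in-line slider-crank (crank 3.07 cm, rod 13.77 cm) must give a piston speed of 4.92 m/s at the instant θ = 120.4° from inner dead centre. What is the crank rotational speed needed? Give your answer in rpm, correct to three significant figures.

For an in-line slider-crank, |v_piston| = rω|sinθ|·[1 + r cosθ/√(L² − r² sin²θ)].
With r = 0.0307 m, L = 0.1377 m, θ = 120.4°: the bracketed kinematic factor |dx/dθ| = 0.023435 m.
ω = v/|dx/dθ| = 4.92/0.023435 = 209.94 rad/s.
N = 60ω/(2π) = 2004.8 rpm.

2000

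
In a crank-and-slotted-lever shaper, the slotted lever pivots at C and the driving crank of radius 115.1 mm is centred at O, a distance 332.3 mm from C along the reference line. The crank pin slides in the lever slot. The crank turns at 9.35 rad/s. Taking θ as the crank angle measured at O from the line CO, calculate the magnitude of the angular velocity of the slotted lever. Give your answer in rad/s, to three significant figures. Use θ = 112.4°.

ω = 9.35 rad/s
Crank pin A relative to C: A = (d + r cosθ, r sinθ); lever angle φ = atan2(r sinθ, d + r cosθ).
Differentiating tanφ: φ̇ = rω(d cosθ + r)/(d² + r² + 2dr cosθ).
d² + r² + 2dr cosθ = |CA|² = 0.0945211 m²;  d cosθ + r = -0.01153 m.
|ω_lever| = |0.1151·9.35·-0.01153| / 0.0945211 = 0.13127 rad/s.

0.131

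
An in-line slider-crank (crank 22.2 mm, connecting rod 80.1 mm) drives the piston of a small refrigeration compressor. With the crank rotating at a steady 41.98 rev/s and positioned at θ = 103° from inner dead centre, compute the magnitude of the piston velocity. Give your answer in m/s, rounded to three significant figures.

5.34

ω = 2π·42 = 263.8 rad/s
For an in-line slider-crank, x = r cosθ + √(L² − r² sin²θ), so v = −rω sinθ·[1 + r cosθ/√(L² − r² sin²θ)].
With r = 0.0222 m, L = 0.0801 m, θ = 103°: √(L² − r² sin²θ) = 0.077124 m.
v = −0.0222·263.8·0.97437·[1 + 0.0222·-0.22495/0.077124] = -5.3361 m/s.
|v| = 5.3361 m/s.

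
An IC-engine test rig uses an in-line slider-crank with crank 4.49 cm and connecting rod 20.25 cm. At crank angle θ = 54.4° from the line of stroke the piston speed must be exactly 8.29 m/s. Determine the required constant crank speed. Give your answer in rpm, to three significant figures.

For an in-line slider-crank, |v_piston| = rω|sinθ|·[1 + r cosθ/√(L² − r² sin²θ)].
With r = 0.0449 m, L = 0.2025 m, θ = 54.4°: the bracketed kinematic factor |dx/dθ| = 0.041299 m.
ω = v/|dx/dθ| = 8.29/0.041299 = 200.73 rad/s.
N = 60ω/(2π) = 1916.8 rpm.

1920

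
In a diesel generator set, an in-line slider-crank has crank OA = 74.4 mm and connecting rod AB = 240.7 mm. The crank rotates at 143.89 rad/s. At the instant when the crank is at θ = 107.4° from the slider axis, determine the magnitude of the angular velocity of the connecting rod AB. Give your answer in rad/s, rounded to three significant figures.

ω = 143.9 rad/s
The rod makes angle φ with the slider axis where L sinφ = r sinθ; differentiating, L cosφ·φ̇ = r ω cosθ.
L cosφ = √(L² − r² sin²θ) = 0.22999 m.
|ω_rod| = r ω |cosθ| / √(L² − r² sin²θ) = 0.0744·143.9·0.29904/0.22999 = 13.919 rad/s.

13.9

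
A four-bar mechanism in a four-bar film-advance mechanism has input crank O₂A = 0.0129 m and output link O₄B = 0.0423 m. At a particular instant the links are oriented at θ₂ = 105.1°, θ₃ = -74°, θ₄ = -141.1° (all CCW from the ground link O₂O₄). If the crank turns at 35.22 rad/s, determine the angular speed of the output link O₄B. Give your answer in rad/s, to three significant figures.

0.183

ω₂ = 35.22 rad/s
Differentiating the loop-closure r₂e^{iθ₂}+r₃e^{iθ₃}=r₁+r₄e^{iθ₄} gives r₂ω₂e^{iθ₂}+r₃ω₃e^{iθ₃}=r₄ω₄e^{iθ₄}.
Eliminating the other unknown: ω₄ = r₂ω₂ sin(θ₂−θ₃) / [r₄ sin(θ₄−θ₃)].
Numerator sine = +0.01571; denominator sine = -0.92119.
Result = 0.0129·35.22·(+0.01571) / (0.0423·(-0.92119)) = -0.18314 rad/s; magnitude 0.18314 rad/s.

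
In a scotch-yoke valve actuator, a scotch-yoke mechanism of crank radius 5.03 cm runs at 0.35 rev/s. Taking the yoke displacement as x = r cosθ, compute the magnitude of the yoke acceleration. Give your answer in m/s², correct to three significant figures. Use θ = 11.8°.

ω = 2.199 rad/s (from 0.35 rev/s).
x = r cosθ ⇒ ẍ = −rω² cosθ (ω constant).
|a| = rω²|cosθ| = 0.0503·(2.199)²·|cos 11.8°| = 0.23812 m/s².

0.238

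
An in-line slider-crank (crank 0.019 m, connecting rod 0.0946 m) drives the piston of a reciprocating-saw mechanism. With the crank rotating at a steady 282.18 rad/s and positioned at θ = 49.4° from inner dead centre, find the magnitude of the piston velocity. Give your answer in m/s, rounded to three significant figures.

ω = 282.2 rad/s
For an in-line slider-crank, x = r cosθ + √(L² − r² sin²θ), so v = −rω sinθ·[1 + r cosθ/√(L² − r² sin²θ)].
With r = 0.019 m, L = 0.0946 m, θ = 49.4°: √(L² − r² sin²θ) = 0.093494 m.
v = −0.019·282.2·0.75927·[1 + 0.019·0.65077/0.093494] = -4.6091 m/s.
|v| = 4.6091 m/s.

4.61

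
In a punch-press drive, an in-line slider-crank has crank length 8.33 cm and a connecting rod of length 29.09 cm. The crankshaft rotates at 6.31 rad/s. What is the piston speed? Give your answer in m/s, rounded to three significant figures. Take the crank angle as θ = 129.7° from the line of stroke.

0.329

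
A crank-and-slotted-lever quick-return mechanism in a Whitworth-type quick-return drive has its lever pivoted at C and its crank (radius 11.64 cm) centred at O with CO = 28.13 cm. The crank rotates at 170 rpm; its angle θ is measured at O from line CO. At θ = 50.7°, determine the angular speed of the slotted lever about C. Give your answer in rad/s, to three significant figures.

4.55

ω = 17.8 rad/s (from 170 rpm).
Crank pin A relative to C: A = (d + r cosθ, r sinθ); lever angle φ = atan2(r sinθ, d + r cosθ).
Differentiating tanφ: φ̇ = rω(d cosθ + r)/(d² + r² + 2dr cosθ).
d² + r² + 2dr cosθ = |CA|² = 0.134157 m²;  d cosθ + r = +0.29457 m.
|ω_lever| = |0.1164·17.8·+0.29457| / 0.134157 = 4.55 rad/s.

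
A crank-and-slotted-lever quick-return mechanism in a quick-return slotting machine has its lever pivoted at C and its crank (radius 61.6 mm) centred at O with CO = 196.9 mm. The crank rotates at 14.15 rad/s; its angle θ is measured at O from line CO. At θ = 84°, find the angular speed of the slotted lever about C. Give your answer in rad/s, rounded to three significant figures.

ω = 14.15 rad/s
Crank pin A relative to C: A = (d + r cosθ, r sinθ); lever angle φ = atan2(r sinθ, d + r cosθ).
Differentiating tanφ: φ̇ = rω(d cosθ + r)/(d² + r² + 2dr cosθ).
d² + r² + 2dr cosθ = |CA|² = 0.0450998 m²;  d cosθ + r = +0.082182 m.
|ω_lever| = |0.0616·14.15·+0.082182| / 0.0450998 = 1.5883 rad/s.

1.59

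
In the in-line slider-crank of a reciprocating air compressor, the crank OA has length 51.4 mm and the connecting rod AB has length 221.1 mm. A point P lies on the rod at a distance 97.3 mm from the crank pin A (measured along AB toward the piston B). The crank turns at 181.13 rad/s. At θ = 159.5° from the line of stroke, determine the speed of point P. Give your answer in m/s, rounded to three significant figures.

5.70

ω = 181.1 rad/s.  Crank-pin speed |V_A| = rω = 9.3101 m/s, perpendicular to OA.
Rod angle: sinφ = −(r/L) sinθ ⇒ φ = -4.670°; ω_rod = −rω cosθ/√(L²−r²sin²θ) = +39.573 rad/s.
V_P = V_A + ω_rod × AP, with AP = 0.0973 m along the rod.
Components: V_Px = −rω sinθ − a·ω_rod·sinφ = -2.947 m/s;  V_Py = rω cosθ + a·ω_rod·cosφ = -4.8828 m/s.
|V_P| = √(V_Px² + V_Py²) = 5.7032 m/s.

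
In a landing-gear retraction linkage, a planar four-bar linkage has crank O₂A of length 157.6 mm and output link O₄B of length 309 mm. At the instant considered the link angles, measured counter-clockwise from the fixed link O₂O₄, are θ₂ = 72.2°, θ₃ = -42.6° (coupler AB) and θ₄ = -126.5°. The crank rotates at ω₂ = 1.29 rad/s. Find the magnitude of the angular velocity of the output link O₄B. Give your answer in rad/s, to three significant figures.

0.601

ω₂ = 1.29 rad/s
Differentiating the loop-closure r₂e^{iθ₂}+r₃e^{iθ₃}=r₁+r₄e^{iθ₄} gives r₂ω₂e^{iθ₂}+r₃ω₃e^{iθ₃}=r₄ω₄e^{iθ₄}.
Eliminating the other unknown: ω₄ = r₂ω₂ sin(θ₂−θ₃) / [r₄ sin(θ₄−θ₃)].
Numerator sine = +0.90778; denominator sine = -0.99434.
Result = 0.1576·1.29·(+0.90778) / (0.309·(-0.99434)) = -0.60067 rad/s; magnitude 0.60067 rad/s.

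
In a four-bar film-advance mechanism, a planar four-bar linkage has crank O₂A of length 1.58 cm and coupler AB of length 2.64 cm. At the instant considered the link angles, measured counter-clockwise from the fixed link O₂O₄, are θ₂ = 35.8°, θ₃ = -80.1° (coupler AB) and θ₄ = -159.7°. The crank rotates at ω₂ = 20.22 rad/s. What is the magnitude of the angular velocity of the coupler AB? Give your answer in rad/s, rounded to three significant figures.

3.29

ω₂ = 20.22 rad/s
Differentiating the loop-closure r₂e^{iθ₂}+r₃e^{iθ₃}=r₁+r₄e^{iθ₄} gives r₂ω₂e^{iθ₂}+r₃ω₃e^{iθ₃}=r₄ω₄e^{iθ₄}.
Eliminating the other unknown: ω₃ = r₂ω₂ sin(θ₄−θ₂) / [r₃ sin(θ₃−θ₄)].
Numerator sine = +0.26724; denominator sine = +0.98357.
Result = 0.0158·20.22·(+0.26724) / (0.0264·(+0.98357)) = +3.288 rad/s; magnitude 3.288 rad/s.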